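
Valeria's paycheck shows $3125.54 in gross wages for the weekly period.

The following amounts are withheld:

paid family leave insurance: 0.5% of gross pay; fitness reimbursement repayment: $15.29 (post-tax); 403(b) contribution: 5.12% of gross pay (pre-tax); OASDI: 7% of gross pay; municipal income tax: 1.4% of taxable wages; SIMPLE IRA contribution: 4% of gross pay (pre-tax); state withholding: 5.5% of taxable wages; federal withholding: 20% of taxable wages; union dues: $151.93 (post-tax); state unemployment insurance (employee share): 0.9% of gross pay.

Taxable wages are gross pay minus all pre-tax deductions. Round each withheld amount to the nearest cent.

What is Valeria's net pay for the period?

SIMPLE IRA contribution: $3125.54 × 0.04 = $125.02
403(b) contribution: $3125.54 × 0.0512 = $160.03
Pre-tax total = $125.02 + $160.03 = $285.05
Taxable wages = $3125.54 − $285.05 = $2840.49
Municipal income tax: $2840.49 × 0.014 = $39.77
Federal withholding: $2840.49 × 0.2 = $568.10
State withholding: $2840.49 × 0.055 = $156.23
State unemployment insurance (employee share): $3125.54 × 0.009 = $28.13
OASDI: $3125.54 × 0.07 = $218.79
Paid family leave insurance: $3125.54 × 0.005 = $15.63
Fitness reimbursement repayment: $15.29
Union dues: $151.93
Total deductions = $125.02 + $160.03 + $39.77 + $568.10 + $156.23 + $28.13 + $218.79 + $15.63 + $15.29 + $151.93 = $1478.92
Net pay = $3125.54 − $1478.92 = $1646.62

$1646.62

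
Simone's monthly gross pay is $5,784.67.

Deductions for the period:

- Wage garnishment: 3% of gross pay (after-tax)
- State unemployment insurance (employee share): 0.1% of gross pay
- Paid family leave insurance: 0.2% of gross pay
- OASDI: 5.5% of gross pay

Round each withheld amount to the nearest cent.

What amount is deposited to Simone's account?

State unemployment insurance (employee share): $5,784.67 × 0.001 = $5.78
Paid family leave insurance: $5,784.67 × 0.002 = $11.57
OASDI: $5,784.67 × 0.055 = $318.16
Wage garnishment: $5,784.67 × 0.03 = $173.54
Total deductions = $5.78 + $11.57 + $318.16 + $173.54 = $509.05
Net pay = $5,784.67 − $509.05 = $5,275.62

$5,275.62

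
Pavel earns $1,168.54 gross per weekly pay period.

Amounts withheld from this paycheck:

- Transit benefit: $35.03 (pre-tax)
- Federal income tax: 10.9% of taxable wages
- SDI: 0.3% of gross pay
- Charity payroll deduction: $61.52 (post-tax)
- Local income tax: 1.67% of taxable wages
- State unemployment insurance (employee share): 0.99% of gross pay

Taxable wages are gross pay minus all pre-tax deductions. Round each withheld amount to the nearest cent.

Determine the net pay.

$914.43

Transit benefit: $35.03
Taxable wages = $1,168.54 − $35.03 = $1,133.51
Local income tax: $1,133.51 × 0.0167 = $18.93
Federal income tax: $1,133.51 × 0.109 = $123.55
SDI: $1,168.54 × 0.003 = $3.51
State unemployment insurance (employee share): $1,168.54 × 0.0099 = $11.57
Charity payroll deduction: $61.52
Total deductions = $35.03 + $18.93 + $123.55 + $3.51 + $11.57 + $61.52 = $254.11
Net pay = $1,168.54 − $254.11 = $914.43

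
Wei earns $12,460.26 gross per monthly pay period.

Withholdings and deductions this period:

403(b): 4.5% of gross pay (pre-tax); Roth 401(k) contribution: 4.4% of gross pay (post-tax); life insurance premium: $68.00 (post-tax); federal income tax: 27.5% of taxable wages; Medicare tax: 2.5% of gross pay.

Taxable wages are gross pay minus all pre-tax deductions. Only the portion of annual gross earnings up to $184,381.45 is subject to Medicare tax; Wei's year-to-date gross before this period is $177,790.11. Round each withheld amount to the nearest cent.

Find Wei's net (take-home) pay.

$7,846.14

403(b): $12,460.26 × 0.045 = $560.71
Taxable wages = $12,460.26 − $560.71 = $11,899.55
Federal income tax: $11,899.55 × 0.275 = $3,272.38
Medicare tax: only $184,381.45 − $177,790.11 = $6,591.34 of this check is subject → $6,591.34 × 0.025 = $164.78
Life insurance premium: $68.00
Roth 401(k) contribution: $12,460.26 × 0.044 = $548.25
Total deductions = $560.71 + $3,272.38 + $164.78 + $68.00 + $548.25 = $4,614.12
Net pay = $12,460.26 − $4,614.12 = $7,846.14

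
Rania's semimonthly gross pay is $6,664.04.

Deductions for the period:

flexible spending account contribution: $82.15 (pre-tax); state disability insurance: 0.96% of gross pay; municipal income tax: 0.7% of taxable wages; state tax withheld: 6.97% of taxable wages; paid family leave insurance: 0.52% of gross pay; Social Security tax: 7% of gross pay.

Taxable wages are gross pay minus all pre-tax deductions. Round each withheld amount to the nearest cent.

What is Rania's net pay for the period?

$5,511.96

Flexible spending account contribution: $82.15
Taxable wages = $6,664.04 − $82.15 = $6,581.89
State tax withheld: $6,581.89 × 0.0697 = $458.76
Municipal income tax: $6,581.89 × 0.007 = $46.07
Social Security tax: $6,664.04 × 0.07 = $466.48
State disability insurance: $6,664.04 × 0.0096 = $63.97
Paid family leave insurance: $6,664.04 × 0.0052 = $34.65
Total deductions = $82.15 + $458.76 + $46.07 + $466.48 + $63.97 + $34.65 = $1,152.08
Net pay = $6,664.04 − $1,152.08 = $5,511.96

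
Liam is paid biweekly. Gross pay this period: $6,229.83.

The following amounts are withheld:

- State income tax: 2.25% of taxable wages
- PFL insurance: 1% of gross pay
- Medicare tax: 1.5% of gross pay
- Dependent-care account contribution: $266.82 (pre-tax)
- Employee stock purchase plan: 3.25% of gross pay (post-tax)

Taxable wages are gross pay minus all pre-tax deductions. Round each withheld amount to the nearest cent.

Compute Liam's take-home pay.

Dependent-care account contribution: $266.82
Taxable wages = $6,229.83 − $266.82 = $5,963.01
State income tax: $5,963.01 × 0.0225 = $134.17
Medicare tax: $6,229.83 × 0.015 = $93.45
PFL insurance: $6,229.83 × 0.01 = $62.30
Employee stock purchase plan: $6,229.83 × 0.0325 = $202.47
Total deductions = $266.82 + $134.17 + $93.45 + $62.30 + $202.47 = $759.21
Net pay = $6,229.83 − $759.21 = $5,470.62

$5,470.62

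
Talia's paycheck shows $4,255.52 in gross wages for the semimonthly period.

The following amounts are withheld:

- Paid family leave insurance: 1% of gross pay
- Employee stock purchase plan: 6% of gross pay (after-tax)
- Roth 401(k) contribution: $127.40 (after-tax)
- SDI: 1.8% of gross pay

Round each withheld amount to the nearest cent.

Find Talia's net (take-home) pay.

SDI: $4,255.52 × 0.018 = $76.60
Paid family leave insurance: $4,255.52 × 0.01 = $42.56
Employee stock purchase plan: $4,255.52 × 0.06 = $255.33
Roth 401(k) contribution: $127.40
Total deductions = $76.60 + $42.56 + $255.33 + $127.40 = $501.89
Net pay = $4,255.52 − $501.89 = $3,753.63

$3,753.63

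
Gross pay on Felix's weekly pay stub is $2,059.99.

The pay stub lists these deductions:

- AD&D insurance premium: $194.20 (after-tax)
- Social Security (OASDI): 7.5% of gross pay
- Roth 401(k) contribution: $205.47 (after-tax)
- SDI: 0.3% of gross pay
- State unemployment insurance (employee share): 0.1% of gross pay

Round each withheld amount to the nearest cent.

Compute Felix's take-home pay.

$1,497.58

SDI: $2,059.99 × 0.003 = $6.18
State unemployment insurance (employee share): $2,059.99 × 0.001 = $2.06
Social Security (OASDI): $2,059.99 × 0.075 = $154.50
Roth 401(k) contribution: $205.47
AD&D insurance premium: $194.20
Total deductions = $6.18 + $2.06 + $154.50 + $205.47 + $194.20 = $562.41
Net pay = $2,059.99 − $562.41 = $1,497.58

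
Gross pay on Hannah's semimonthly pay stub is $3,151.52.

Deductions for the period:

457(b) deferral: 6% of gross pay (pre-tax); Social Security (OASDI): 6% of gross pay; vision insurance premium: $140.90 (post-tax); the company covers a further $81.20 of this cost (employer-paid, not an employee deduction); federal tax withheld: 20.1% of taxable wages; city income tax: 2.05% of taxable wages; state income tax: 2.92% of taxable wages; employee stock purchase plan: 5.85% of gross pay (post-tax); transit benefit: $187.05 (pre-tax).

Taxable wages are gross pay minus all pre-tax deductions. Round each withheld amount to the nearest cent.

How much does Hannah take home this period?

Transit benefit: $187.05
457(b) deferral: $3,151.52 × 0.06 = $189.09
Pre-tax total = $187.05 + $189.09 = $376.14
Taxable wages = $3,151.52 − $376.14 = $2,775.38
Federal tax withheld: $2,775.38 × 0.201 = $557.85
State income tax: $2,775.38 × 0.0292 = $81.04
City income tax: $2,775.38 × 0.0205 = $56.90
Social Security (OASDI): $3,151.52 × 0.06 = $189.09
Vision insurance premium: $140.90
Employee stock purchase plan: $3,151.52 × 0.0585 = $184.36
(Employer's $81.20 toward vision insurance premium is not withheld from the employee.)
Total deductions = $187.05 + $189.09 + $557.85 + $81.04 + $56.90 + $189.09 + $140.90 + $184.36 = $1,586.28
Net pay = $3,151.52 − $1,586.28 = $1,565.24

$1,565.24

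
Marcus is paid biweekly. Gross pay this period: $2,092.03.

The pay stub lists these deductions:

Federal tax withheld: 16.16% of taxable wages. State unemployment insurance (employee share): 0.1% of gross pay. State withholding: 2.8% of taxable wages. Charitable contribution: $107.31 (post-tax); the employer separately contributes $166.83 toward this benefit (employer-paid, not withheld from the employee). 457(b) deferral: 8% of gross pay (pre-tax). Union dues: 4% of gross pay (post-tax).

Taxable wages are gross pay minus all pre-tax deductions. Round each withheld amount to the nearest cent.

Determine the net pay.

$1,366.67

457(b) deferral: $2,092.03 × 0.08 = $167.36
Taxable wages = $2,092.03 − $167.36 = $1,924.67
State withholding: $1,924.67 × 0.028 = $53.89
Federal tax withheld: $1,924.67 × 0.1616 = $311.03
State unemployment insurance (employee share): $2,092.03 × 0.001 = $2.09
Union dues: $2,092.03 × 0.04 = $83.68
Charitable contribution: $107.31
(Employer's $166.83 toward charitable contribution is not withheld from the employee.)
Total deductions = $167.36 + $53.89 + $311.03 + $2.09 + $83.68 + $107.31 = $725.36
Net pay = $2,092.03 − $725.36 = $1,366.67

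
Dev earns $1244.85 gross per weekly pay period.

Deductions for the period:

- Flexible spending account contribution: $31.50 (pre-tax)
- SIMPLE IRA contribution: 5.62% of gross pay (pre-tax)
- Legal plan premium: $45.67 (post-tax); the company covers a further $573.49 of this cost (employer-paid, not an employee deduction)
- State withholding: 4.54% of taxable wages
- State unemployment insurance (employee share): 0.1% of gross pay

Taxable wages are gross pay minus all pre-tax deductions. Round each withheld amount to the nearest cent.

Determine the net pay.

Flexible spending account contribution: $31.50
SIMPLE IRA contribution: $1244.85 × 0.0562 = $69.96
Pre-tax total = $31.50 + $69.96 = $101.46
Taxable wages = $1244.85 − $101.46 = $1143.39
State withholding: $1143.39 × 0.0454 = $51.91
State unemployment insurance (employee share): $1244.85 × 0.001 = $1.24
Legal plan premium: $45.67
(Employer's $573.49 toward legal plan premium is not withheld from the employee.)
Total deductions = $31.50 + $69.96 + $51.91 + $1.24 + $45.67 = $200.28
Net pay = $1244.85 − $200.28 = $1044.57

$1044.57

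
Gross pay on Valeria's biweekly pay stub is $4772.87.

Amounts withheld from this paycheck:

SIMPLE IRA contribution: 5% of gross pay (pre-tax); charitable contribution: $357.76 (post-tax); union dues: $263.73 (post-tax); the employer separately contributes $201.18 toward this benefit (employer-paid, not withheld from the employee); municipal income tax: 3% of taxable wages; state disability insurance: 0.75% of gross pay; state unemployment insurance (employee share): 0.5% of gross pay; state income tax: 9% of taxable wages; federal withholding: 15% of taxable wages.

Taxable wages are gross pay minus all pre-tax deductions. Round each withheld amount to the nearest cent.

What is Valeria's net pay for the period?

$2628.84

SIMPLE IRA contribution: $4772.87 × 0.05 = $238.64
Taxable wages = $4772.87 − $238.64 = $4534.23
State income tax: $4534.23 × 0.09 = $408.08
Federal withholding: $4534.23 × 0.15 = $680.13
Municipal income tax: $4534.23 × 0.03 = $136.03
State unemployment insurance (employee share): $4772.87 × 0.005 = $23.86
State disability insurance: $4772.87 × 0.0075 = $35.80
Union dues: $263.73
Charitable contribution: $357.76
(Employer's $201.18 toward union dues is not withheld from the employee.)
Total deductions = $238.64 + $408.08 + $680.13 + $136.03 + $23.86 + $35.80 + $263.73 + $357.76 = $2144.03
Net pay = $4772.87 − $2144.03 = $2628.84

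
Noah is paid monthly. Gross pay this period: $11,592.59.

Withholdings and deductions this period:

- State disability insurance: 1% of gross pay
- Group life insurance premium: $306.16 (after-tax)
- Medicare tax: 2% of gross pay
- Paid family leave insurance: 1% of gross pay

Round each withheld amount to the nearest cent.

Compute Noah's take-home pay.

Medicare tax: $11,592.59 × 0.02 = $231.85
State disability insurance: $11,592.59 × 0.01 = $115.93
Paid family leave insurance: $11,592.59 × 0.01 = $115.93
Group life insurance premium: $306.16
Total deductions = $231.85 + $115.93 + $115.93 + $306.16 = $769.87
Net pay = $11,592.59 − $769.87 = $10,822.72

$10,822.72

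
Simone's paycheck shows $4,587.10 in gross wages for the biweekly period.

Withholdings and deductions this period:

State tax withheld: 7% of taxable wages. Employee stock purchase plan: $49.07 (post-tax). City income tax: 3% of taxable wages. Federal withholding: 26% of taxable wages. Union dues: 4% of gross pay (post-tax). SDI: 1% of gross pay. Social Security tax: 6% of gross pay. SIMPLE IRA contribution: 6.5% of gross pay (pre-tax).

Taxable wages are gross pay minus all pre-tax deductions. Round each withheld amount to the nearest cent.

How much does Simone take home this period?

$2,191.27

SIMPLE IRA contribution: $4,587.10 × 0.065 = $298.16
Taxable wages = $4,587.10 − $298.16 = $4,288.94
State tax withheld: $4,288.94 × 0.07 = $300.23
City income tax: $4,288.94 × 0.03 = $128.67
Federal withholding: $4,288.94 × 0.26 = $1,115.12
SDI: $4,587.10 × 0.01 = $45.87
Social Security tax: $4,587.10 × 0.06 = $275.23
Union dues: $4,587.10 × 0.04 = $183.48
Employee stock purchase plan: $49.07
Total deductions = $298.16 + $300.23 + $128.67 + $1,115.12 + $45.87 + $275.23 + $183.48 + $49.07 = $2,395.83
Net pay = $4,587.10 − $2,395.83 = $2,191.27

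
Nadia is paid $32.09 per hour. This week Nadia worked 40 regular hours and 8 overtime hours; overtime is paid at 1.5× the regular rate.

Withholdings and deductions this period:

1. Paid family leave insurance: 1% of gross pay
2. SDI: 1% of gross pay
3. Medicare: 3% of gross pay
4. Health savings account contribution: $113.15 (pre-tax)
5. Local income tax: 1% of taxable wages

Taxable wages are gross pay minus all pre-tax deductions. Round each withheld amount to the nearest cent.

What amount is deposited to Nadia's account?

$1456.53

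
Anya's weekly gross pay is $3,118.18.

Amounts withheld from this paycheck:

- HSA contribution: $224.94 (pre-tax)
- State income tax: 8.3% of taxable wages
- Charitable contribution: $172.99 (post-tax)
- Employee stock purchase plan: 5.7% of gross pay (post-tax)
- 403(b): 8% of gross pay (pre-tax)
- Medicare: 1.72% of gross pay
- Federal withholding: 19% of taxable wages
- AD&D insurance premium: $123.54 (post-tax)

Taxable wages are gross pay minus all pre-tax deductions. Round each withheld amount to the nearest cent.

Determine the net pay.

$1,394.14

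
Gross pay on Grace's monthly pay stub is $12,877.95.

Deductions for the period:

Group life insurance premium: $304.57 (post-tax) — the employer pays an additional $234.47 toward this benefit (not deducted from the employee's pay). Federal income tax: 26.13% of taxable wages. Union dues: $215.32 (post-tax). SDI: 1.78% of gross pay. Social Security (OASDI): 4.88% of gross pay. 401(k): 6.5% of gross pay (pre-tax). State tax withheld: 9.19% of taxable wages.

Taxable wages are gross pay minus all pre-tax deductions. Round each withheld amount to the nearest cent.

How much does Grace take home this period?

$6,410.48

401(k): $12,877.95 × 0.065 = $837.07
Taxable wages = $12,877.95 − $837.07 = $12,040.88
State tax withheld: $12,040.88 × 0.0919 = $1,106.56
Federal income tax: $12,040.88 × 0.2613 = $3,146.28
SDI: $12,877.95 × 0.0178 = $229.23
Social Security (OASDI): $12,877.95 × 0.0488 = $628.44
Group life insurance premium: $304.57
Union dues: $215.32
(Employer's $234.47 toward group life insurance premium is not withheld from the employee.)
Total deductions = $837.07 + $1,106.56 + $3,146.28 + $229.23 + $628.44 + $304.57 + $215.32 = $6,467.47
Net pay = $12,877.95 − $6,467.47 = $6,410.48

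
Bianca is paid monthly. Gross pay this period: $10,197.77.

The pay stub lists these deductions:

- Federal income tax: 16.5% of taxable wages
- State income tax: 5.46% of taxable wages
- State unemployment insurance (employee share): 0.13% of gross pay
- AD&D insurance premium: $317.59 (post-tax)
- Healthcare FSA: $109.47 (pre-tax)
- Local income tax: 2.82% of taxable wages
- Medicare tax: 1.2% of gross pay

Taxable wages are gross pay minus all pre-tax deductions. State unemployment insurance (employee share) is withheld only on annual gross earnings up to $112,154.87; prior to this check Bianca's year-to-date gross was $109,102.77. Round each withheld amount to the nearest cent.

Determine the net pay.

Healthcare FSA: $109.47
Taxable wages = $10,197.77 − $109.47 = $10,088.30
Local income tax: $10,088.30 × 0.0282 = $284.49
State income tax: $10,088.30 × 0.0546 = $550.82
Federal income tax: $10,088.30 × 0.165 = $1,664.57
State unemployment insurance (employee share): only $112,154.87 − $109,102.77 = $3,052.10 of this check is subject → $3,052.10 × 0.0013 = $3.97
Medicare tax: $10,197.77 × 0.012 = $122.37
AD&D insurance premium: $317.59
Total deductions = $109.47 + $284.49 + $550.82 + $1,664.57 + $3.97 + $122.37 + $317.59 = $3,053.28
Net pay = $10,197.77 − $3,053.28 = $7,144.49

$7,144.49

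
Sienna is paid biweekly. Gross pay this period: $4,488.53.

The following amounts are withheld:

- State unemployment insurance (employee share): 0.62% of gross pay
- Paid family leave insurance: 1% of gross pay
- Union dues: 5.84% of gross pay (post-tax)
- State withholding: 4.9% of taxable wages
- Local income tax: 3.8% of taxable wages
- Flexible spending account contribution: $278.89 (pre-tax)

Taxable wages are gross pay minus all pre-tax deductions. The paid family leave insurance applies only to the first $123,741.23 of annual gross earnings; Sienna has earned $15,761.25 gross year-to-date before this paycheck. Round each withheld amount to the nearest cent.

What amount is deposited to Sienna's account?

$3,508.55

Flexible spending account contribution: $278.89
Taxable wages = $4,488.53 − $278.89 = $4,209.64
State withholding: $4,209.64 × 0.049 = $206.27
Local income tax: $4,209.64 × 0.038 = $159.97
Paid family leave insurance: cap not yet reached, full $4,488.53 is subject → $4,488.53 × 0.01 = $44.89
State unemployment insurance (employee share): $4,488.53 × 0.0062 = $27.83
Union dues: $4,488.53 × 0.0584 = $262.13
Total deductions = $278.89 + $206.27 + $159.97 + $44.89 + $27.83 + $262.13 = $979.98
Net pay = $4,488.53 − $979.98 = $3,508.55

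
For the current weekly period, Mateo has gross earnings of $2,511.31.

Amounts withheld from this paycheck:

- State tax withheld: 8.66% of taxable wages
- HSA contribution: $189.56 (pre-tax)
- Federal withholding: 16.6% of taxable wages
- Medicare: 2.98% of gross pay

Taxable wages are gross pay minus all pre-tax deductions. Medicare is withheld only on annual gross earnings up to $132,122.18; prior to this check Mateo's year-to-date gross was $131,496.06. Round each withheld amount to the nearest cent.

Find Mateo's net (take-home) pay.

HSA contribution: $189.56
Taxable wages = $2,511.31 − $189.56 = $2,321.75
State tax withheld: $2,321.75 × 0.0866 = $201.06
Federal withholding: $2,321.75 × 0.166 = $385.41
Medicare: only $132,122.18 − $131,496.06 = $626.12 of this check is subject → $626.12 × 0.0298 = $18.66
Total deductions = $189.56 + $201.06 + $385.41 + $18.66 = $794.69
Net pay = $2,511.31 − $794.69 = $1,716.62

$1,716.62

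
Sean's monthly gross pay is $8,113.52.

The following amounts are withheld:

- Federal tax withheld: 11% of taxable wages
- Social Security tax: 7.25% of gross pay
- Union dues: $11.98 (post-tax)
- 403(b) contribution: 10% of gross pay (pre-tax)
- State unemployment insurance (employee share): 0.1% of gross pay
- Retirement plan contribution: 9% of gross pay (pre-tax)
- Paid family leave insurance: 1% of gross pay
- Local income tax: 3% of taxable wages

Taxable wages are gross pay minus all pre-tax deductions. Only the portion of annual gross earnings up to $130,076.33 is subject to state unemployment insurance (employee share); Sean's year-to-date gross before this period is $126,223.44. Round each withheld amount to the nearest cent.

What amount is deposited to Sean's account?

403(b) contribution: $8,113.52 × 0.1 = $811.35
Retirement plan contribution: $8,113.52 × 0.09 = $730.22
Pre-tax total = $811.35 + $730.22 = $1,541.57
Taxable wages = $8,113.52 − $1,541.57 = $6,571.95
Local income tax: $6,571.95 × 0.03 = $197.16
Federal tax withheld: $6,571.95 × 0.11 = $722.91
State unemployment insurance (employee share): only $130,076.33 − $126,223.44 = $3,852.89 of this check is subject → $3,852.89 × 0.001 = $3.85
Paid family leave insurance: $8,113.52 × 0.01 = $81.14
Social Security tax: $8,113.52 × 0.0725 = $588.23
Union dues: $11.98
Total deductions = $811.35 + $730.22 + $197.16 + $722.91 + $3.85 + $81.14 + $588.23 + $11.98 = $3,146.84
Net pay = $8,113.52 − $3,146.84 = $4,966.68

$4,966.68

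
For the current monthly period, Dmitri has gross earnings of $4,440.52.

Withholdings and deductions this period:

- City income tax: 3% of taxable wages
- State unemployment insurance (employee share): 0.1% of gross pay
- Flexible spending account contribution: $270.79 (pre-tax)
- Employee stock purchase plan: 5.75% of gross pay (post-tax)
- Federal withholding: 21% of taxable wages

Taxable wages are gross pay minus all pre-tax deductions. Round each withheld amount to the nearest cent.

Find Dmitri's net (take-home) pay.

Flexible spending account contribution: $270.79
Taxable wages = $4,440.52 − $270.79 = $4,169.73
City income tax: $4,169.73 × 0.03 = $125.09
Federal withholding: $4,169.73 × 0.21 = $875.64
State unemployment insurance (employee share): $4,440.52 × 0.001 = $4.44
Employee stock purchase plan: $4,440.52 × 0.0575 = $255.33
Total deductions = $270.79 + $125.09 + $875.64 + $4.44 + $255.33 = $1,531.29
Net pay = $4,440.52 − $1,531.29 = $2,909.23

$2,909.23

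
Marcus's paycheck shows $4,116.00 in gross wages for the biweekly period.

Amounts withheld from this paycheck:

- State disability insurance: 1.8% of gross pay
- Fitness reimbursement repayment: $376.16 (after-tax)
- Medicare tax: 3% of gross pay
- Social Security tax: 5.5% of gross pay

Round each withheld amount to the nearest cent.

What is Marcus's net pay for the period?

Social Security tax: $4,116.00 × 0.055 = $226.38
State disability insurance: $4,116.00 × 0.018 = $74.09
Medicare tax: $4,116.00 × 0.03 = $123.48
Fitness reimbursement repayment: $376.16
Total deductions = $226.38 + $74.09 + $123.48 + $376.16 = $800.11
Net pay = $4,116.00 − $800.11 = $3,315.89

$3,315.89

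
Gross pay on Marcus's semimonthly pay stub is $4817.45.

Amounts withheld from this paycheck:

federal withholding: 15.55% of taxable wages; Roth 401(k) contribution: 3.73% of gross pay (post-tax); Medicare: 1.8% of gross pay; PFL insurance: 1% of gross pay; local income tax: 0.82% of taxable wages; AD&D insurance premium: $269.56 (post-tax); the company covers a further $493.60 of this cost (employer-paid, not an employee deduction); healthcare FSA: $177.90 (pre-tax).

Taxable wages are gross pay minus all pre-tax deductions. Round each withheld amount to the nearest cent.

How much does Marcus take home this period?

$3295.93

Healthcare FSA: $177.90
Taxable wages = $4817.45 − $177.90 = $4639.55
Federal withholding: $4639.55 × 0.1555 = $721.45
Local income tax: $4639.55 × 0.0082 = $38.04
Medicare: $4817.45 × 0.018 = $86.71
PFL insurance: $4817.45 × 0.01 = $48.17
Roth 401(k) contribution: $4817.45 × 0.0373 = $179.69
AD&D insurance premium: $269.56
(Employer's $493.60 toward AD&D insurance premium is not withheld from the employee.)
Total deductions = $177.90 + $721.45 + $38.04 + $86.71 + $48.17 + $179.69 + $269.56 = $1521.52
Net pay = $4817.45 − $1521.52 = $3295.93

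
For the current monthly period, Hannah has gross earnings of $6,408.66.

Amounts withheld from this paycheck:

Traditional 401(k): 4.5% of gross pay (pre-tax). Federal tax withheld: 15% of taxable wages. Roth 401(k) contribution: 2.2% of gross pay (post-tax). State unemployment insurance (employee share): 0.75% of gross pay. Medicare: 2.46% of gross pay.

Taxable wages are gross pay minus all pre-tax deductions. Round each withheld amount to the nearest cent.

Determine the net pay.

$4,855.53

Traditional 401(k): $6,408.66 × 0.045 = $288.39
Taxable wages = $6,408.66 − $288.39 = $6,120.27
Federal tax withheld: $6,120.27 × 0.15 = $918.04
Medicare: $6,408.66 × 0.0246 = $157.65
State unemployment insurance (employee share): $6,408.66 × 0.0075 = $48.06
Roth 401(k) contribution: $6,408.66 × 0.022 = $140.99
Total deductions = $288.39 + $918.04 + $157.65 + $48.06 + $140.99 = $1,553.13
Net pay = $6,408.66 − $1,553.13 = $4,855.53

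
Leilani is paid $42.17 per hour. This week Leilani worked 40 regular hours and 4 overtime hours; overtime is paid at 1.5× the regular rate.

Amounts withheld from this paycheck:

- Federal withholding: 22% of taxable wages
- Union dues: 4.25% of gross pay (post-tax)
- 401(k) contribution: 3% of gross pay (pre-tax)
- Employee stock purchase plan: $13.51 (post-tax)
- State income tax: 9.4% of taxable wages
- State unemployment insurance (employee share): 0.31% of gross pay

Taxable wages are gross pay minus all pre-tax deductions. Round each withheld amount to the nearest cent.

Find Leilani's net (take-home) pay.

$1,188.84

Regular pay: 40 × $42.17 = $1,686.80
Overtime pay: 4 × $42.17 × 1.5 = $253.02
Gross pay = $1,686.80 + $253.02 = $1,939.82
401(k) contribution: $1,939.82 × 0.03 = $58.19
Taxable wages = $1,939.82 − $58.19 = $1,881.63
State income tax: $1,881.63 × 0.094 = $176.87
Federal withholding: $1,881.63 × 0.22 = $413.96
State unemployment insurance (employee share): $1,939.82 × 0.0031 = $6.01
Union dues: $1,939.82 × 0.0425 = $82.44
Employee stock purchase plan: $13.51
Total deductions = $58.19 + $176.87 + $413.96 + $6.01 + $82.44 + $13.51 = $750.98
Net pay = $1,939.82 − $750.98 = $1,188.84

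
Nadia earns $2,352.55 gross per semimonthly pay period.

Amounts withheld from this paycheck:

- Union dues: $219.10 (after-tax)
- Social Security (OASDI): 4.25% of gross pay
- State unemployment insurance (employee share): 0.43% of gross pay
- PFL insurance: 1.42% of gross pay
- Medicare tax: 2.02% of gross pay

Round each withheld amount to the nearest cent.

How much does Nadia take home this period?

Social Security (OASDI): $2,352.55 × 0.0425 = $99.98
Medicare tax: $2,352.55 × 0.0202 = $47.52
State unemployment insurance (employee share): $2,352.55 × 0.0043 = $10.12
PFL insurance: $2,352.55 × 0.0142 = $33.41
Union dues: $219.10
Total deductions = $99.98 + $47.52 + $10.12 + $33.41 + $219.10 = $410.13
Net pay = $2,352.55 − $410.13 = $1,942.42

$1,942.42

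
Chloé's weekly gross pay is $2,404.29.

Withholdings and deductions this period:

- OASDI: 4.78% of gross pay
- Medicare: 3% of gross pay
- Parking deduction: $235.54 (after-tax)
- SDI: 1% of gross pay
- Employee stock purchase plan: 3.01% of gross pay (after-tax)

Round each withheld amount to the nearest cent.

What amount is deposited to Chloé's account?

SDI: $2,404.29 × 0.01 = $24.04
OASDI: $2,404.29 × 0.0478 = $114.93
Medicare: $2,404.29 × 0.03 = $72.13
Parking deduction: $235.54
Employee stock purchase plan: $2,404.29 × 0.0301 = $72.37
Total deductions = $24.04 + $114.93 + $72.13 + $235.54 + $72.37 = $519.01
Net pay = $2,404.29 − $519.01 = $1,885.28

$1,885.28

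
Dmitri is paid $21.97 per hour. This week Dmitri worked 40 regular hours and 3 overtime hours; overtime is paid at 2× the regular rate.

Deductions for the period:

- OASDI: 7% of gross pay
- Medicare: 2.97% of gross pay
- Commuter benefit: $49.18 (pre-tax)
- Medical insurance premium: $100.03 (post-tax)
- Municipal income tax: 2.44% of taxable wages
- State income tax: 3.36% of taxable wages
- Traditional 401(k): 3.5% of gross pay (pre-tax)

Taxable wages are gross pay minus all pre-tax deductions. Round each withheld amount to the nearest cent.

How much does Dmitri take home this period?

$671.56

Regular pay: 40 × $21.97 = $878.80
Overtime pay: 3 × $21.97 × 2 = $131.82
Gross pay = $878.80 + $131.82 = $1,010.62
Commuter benefit: $49.18
Traditional 401(k): $1,010.62 × 0.035 = $35.37
Pre-tax total = $49.18 + $35.37 = $84.55
Taxable wages = $1,010.62 − $84.55 = $926.07
Municipal income tax: $926.07 × 0.0244 = $22.60
State income tax: $926.07 × 0.0336 = $31.12
OASDI: $1,010.62 × 0.07 = $70.74
Medicare: $1,010.62 × 0.0297 = $30.02
Medical insurance premium: $100.03
Total deductions = $49.18 + $35.37 + $22.60 + $31.12 + $70.74 + $30.02 + $100.03 = $339.06
Net pay = $1,010.62 − $339.06 = $671.56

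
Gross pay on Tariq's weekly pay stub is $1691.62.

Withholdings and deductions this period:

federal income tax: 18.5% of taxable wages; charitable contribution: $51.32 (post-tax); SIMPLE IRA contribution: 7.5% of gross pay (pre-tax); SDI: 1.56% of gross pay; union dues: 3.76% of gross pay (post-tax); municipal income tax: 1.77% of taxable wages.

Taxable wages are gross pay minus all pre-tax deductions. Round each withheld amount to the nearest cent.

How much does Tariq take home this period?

SIMPLE IRA contribution: $1691.62 × 0.075 = $126.87
Taxable wages = $1691.62 − $126.87 = $1564.75
Municipal income tax: $1564.75 × 0.0177 = $27.70
Federal income tax: $1564.75 × 0.185 = $289.48
SDI: $1691.62 × 0.0156 = $26.39
Charitable contribution: $51.32
Union dues: $1691.62 × 0.0376 = $63.60
Total deductions = $126.87 + $27.70 + $289.48 + $26.39 + $51.32 + $63.60 = $585.36
Net pay = $1691.62 − $585.36 = $1106.26

$1106.26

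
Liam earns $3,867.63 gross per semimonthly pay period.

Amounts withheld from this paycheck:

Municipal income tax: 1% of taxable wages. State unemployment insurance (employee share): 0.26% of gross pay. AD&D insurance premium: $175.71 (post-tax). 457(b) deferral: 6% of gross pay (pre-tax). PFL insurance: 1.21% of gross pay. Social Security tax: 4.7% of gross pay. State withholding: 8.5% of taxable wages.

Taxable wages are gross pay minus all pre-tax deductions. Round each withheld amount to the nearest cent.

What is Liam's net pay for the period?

457(b) deferral: $3,867.63 × 0.06 = $232.06
Taxable wages = $3,867.63 − $232.06 = $3,635.57
Municipal income tax: $3,635.57 × 0.01 = $36.36
State withholding: $3,635.57 × 0.085 = $309.02
PFL insurance: $3,867.63 × 0.0121 = $46.80
Social Security tax: $3,867.63 × 0.047 = $181.78
State unemployment insurance (employee share): $3,867.63 × 0.0026 = $10.06
AD&D insurance premium: $175.71
Total deductions = $232.06 + $36.36 + $309.02 + $46.80 + $181.78 + $10.06 + $175.71 = $991.79
Net pay = $3,867.63 − $991.79 = $2,875.84

$2,875.84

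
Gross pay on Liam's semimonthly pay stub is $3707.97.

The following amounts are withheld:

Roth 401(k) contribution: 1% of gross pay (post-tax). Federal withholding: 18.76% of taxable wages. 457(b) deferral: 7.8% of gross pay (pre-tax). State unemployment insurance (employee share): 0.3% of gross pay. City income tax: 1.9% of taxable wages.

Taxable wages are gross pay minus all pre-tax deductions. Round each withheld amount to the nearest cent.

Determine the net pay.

$2664.23

457(b) deferral: $3707.97 × 0.078 = $289.22
Taxable wages = $3707.97 − $289.22 = $3418.75
Federal withholding: $3418.75 × 0.1876 = $641.36
City income tax: $3418.75 × 0.019 = $64.96
State unemployment insurance (employee share): $3707.97 × 0.003 = $11.12
Roth 401(k) contribution: $3707.97 × 0.01 = $37.08
Total deductions = $289.22 + $641.36 + $64.96 + $11.12 + $37.08 = $1043.74
Net pay = $3707.97 − $1043.74 = $2664.23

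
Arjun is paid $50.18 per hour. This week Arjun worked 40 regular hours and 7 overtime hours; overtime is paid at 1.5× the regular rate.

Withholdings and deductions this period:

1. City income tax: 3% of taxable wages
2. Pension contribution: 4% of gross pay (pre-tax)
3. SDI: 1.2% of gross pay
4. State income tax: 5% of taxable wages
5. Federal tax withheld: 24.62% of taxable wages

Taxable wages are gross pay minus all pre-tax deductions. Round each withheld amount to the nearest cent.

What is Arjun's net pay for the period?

$1,608.76

Regular pay: 40 × $50.18 = $2,007.20
Overtime pay: 7 × $50.18 × 1.5 = $526.89
Gross pay = $2,007.20 + $526.89 = $2,534.09
Pension contribution: $2,534.09 × 0.04 = $101.36
Taxable wages = $2,534.09 − $101.36 = $2,432.73
City income tax: $2,432.73 × 0.03 = $72.98
State income tax: $2,432.73 × 0.05 = $121.64
Federal tax withheld: $2,432.73 × 0.2462 = $598.94
SDI: $2,534.09 × 0.012 = $30.41
Total deductions = $101.36 + $72.98 + $121.64 + $598.94 + $30.41 = $925.33
Net pay = $2,534.09 − $925.33 = $1,608.76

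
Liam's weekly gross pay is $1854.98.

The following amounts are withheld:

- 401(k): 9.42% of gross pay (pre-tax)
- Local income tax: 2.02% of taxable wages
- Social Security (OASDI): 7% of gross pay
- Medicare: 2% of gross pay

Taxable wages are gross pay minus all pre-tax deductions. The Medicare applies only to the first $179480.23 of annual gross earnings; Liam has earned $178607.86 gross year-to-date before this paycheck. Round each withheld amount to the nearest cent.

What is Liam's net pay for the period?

401(k): $1854.98 × 0.0942 = $174.74
Taxable wages = $1854.98 − $174.74 = $1680.24
Local income tax: $1680.24 × 0.0202 = $33.94
Social Security (OASDI): $1854.98 × 0.07 = $129.85
Medicare: only $179480.23 − $178607.86 = $872.37 of this check is subject → $872.37 × 0.02 = $17.45
Total deductions = $174.74 + $33.94 + $129.85 + $17.45 = $355.98
Net pay = $1854.98 − $355.98 = $1499.00

$1499.00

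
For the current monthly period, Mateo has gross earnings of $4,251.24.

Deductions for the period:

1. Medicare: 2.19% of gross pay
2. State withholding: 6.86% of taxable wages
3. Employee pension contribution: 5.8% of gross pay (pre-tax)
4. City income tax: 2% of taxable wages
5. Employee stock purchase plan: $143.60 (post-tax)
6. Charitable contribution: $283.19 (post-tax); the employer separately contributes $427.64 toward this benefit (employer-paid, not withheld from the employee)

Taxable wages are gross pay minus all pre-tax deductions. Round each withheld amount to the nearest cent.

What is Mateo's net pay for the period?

Employee pension contribution: $4,251.24 × 0.058 = $246.57
Taxable wages = $4,251.24 − $246.57 = $4,004.67
State withholding: $4,004.67 × 0.0686 = $274.72
City income tax: $4,004.67 × 0.02 = $80.09
Medicare: $4,251.24 × 0.0219 = $93.10
Charitable contribution: $283.19
Employee stock purchase plan: $143.60
(Employer's $427.64 toward charitable contribution is not withheld from the employee.)
Total deductions = $246.57 + $274.72 + $80.09 + $93.10 + $283.19 + $143.60 = $1,121.27
Net pay = $4,251.24 − $1,121.27 = $3,129.97

$3,129.97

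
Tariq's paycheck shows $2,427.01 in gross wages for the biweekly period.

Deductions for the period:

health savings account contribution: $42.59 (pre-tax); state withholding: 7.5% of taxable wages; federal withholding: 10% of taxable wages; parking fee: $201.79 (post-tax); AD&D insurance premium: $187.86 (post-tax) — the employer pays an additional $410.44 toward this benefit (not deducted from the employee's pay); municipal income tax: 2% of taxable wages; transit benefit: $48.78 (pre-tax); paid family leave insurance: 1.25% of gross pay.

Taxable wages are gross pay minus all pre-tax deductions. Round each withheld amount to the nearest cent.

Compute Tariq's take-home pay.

$1,460.21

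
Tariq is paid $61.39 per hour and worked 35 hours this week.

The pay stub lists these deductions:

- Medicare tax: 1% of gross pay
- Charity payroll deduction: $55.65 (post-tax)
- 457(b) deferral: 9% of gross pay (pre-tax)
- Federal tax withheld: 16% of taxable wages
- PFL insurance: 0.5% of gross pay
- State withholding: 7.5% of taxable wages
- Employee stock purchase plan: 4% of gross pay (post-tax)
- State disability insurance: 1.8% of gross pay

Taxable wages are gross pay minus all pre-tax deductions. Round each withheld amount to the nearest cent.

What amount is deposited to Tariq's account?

$1,283.27

Gross pay: 35 × $61.39 = $2,148.65
457(b) deferral: $2,148.65 × 0.09 = $193.38
Taxable wages = $2,148.65 − $193.38 = $1,955.27
Federal tax withheld: $1,955.27 × 0.16 = $312.84
State withholding: $1,955.27 × 0.075 = $146.65
State disability insurance: $2,148.65 × 0.018 = $38.68
PFL insurance: $2,148.65 × 0.005 = $10.74
Medicare tax: $2,148.65 × 0.01 = $21.49
Employee stock purchase plan: $2,148.65 × 0.04 = $85.95
Charity payroll deduction: $55.65
Total deductions = $193.38 + $312.84 + $146.65 + $38.68 + $10.74 + $21.49 + $85.95 + $55.65 = $865.38
Net pay = $2,148.65 − $865.38 = $1,283.27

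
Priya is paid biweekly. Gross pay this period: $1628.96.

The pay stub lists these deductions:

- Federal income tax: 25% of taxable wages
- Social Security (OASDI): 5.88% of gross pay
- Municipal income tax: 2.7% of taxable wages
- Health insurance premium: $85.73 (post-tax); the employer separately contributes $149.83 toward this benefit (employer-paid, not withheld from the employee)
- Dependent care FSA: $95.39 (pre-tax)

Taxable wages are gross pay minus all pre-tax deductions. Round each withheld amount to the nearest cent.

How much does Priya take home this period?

$927.26

Dependent care FSA: $95.39
Taxable wages = $1628.96 − $95.39 = $1533.57
Municipal income tax: $1533.57 × 0.027 = $41.41
Federal income tax: $1533.57 × 0.25 = $383.39
Social Security (OASDI): $1628.96 × 0.0588 = $95.78
Health insurance premium: $85.73
(Employer's $149.83 toward health insurance premium is not withheld from the employee.)
Total deductions = $95.39 + $41.41 + $383.39 + $95.78 + $85.73 = $701.70
Net pay = $1628.96 − $701.70 = $927.26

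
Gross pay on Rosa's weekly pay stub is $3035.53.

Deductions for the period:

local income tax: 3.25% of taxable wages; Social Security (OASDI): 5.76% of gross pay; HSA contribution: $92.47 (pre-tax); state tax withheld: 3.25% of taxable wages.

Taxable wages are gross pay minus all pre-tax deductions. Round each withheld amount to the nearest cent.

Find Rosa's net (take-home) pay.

$2576.91

HSA contribution: $92.47
Taxable wages = $3035.53 − $92.47 = $2943.06
State tax withheld: $2943.06 × 0.0325 = $95.65
Local income tax: $2943.06 × 0.0325 = $95.65
Social Security (OASDI): $3035.53 × 0.0576 = $174.85
Total deductions = $92.47 + $95.65 + $95.65 + $174.85 = $458.62
Net pay = $3035.53 − $458.62 = $2576.91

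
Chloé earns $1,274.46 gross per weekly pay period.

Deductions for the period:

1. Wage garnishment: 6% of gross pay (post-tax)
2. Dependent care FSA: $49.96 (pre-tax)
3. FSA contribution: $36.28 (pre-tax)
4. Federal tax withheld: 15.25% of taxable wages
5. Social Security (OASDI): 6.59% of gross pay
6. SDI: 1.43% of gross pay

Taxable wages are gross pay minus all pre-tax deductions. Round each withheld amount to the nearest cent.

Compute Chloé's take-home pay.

FSA contribution: $36.28
Dependent care FSA: $49.96
Pre-tax total = $36.28 + $49.96 = $86.24
Taxable wages = $1,274.46 − $86.24 = $1,188.22
Federal tax withheld: $1,188.22 × 0.1525 = $181.20
SDI: $1,274.46 × 0.0143 = $18.22
Social Security (OASDI): $1,274.46 × 0.0659 = $83.99
Wage garnishment: $1,274.46 × 0.06 = $76.47
Total deductions = $36.28 + $49.96 + $181.20 + $18.22 + $83.99 + $76.47 = $446.12
Net pay = $1,274.46 − $446.12 = $828.34

$828.34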